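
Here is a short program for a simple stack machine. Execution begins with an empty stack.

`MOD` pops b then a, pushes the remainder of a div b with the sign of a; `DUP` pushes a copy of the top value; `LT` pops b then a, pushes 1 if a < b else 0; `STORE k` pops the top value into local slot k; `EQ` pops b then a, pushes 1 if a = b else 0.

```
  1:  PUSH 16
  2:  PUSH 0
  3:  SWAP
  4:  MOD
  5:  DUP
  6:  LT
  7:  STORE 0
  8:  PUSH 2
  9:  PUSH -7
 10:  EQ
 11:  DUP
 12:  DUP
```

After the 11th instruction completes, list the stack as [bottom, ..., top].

PUSH 16 : [16]
PUSH 0  : [16, 0]
SWAP    : [0, 16]
MOD     : [0]
DUP     : [0, 0]
LT      : [0]
STORE 0 : []
PUSH 2  : [2]
PUSH -7 : [2, -7]
EQ      : [0]
DUP     : [0, 0]

[0, 0]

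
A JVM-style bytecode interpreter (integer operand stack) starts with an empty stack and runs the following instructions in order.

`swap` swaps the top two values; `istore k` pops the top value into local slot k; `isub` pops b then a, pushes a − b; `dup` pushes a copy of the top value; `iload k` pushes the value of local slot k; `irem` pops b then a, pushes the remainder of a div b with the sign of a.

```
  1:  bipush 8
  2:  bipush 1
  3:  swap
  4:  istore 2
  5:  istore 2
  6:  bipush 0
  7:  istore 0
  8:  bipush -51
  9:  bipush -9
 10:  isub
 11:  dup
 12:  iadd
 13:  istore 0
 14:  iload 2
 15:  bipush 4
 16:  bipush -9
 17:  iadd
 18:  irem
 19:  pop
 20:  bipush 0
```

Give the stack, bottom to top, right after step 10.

bipush 8   : [8]
bipush 1   : [8, 1]
swap       : [1, 8]
istore 2   : [1]
istore 2   : []
bipush 0   : [0]
istore 0   : []
bipush -51 : [-51]
bipush -9  : [-51, -9]
isub       : [-42]

[-42]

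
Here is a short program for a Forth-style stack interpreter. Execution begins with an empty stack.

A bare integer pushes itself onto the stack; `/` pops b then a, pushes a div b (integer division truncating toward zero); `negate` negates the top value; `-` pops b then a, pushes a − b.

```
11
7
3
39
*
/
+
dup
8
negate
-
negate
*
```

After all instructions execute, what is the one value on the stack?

-209

11     : [11]
7      : [11, 7]
3      : [11, 7, 3]
39     : [11, 7, 3, 39]
*      : [11, 7, 117]
/      : [11, 0]
+      : [11]
dup    : [11, 11]
8      : [11, 11, 8]
negate : [11, 11, -8]
-      : [11, 19]
negate : [11, -19]
*      : [-209]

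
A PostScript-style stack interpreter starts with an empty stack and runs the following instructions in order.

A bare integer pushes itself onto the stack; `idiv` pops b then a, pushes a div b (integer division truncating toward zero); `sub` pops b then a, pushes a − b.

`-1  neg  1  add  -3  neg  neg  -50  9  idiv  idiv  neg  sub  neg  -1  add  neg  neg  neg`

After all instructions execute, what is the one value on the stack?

-1    -1
neg   1
1     1 1
add   2
-3    2 -3
neg   2 3
neg   2 -3
-50   2 -3 -50
9     2 -3 -50 9
idiv  2 -3 -5
idiv  2 0
neg   2 0
sub   2
neg   -2
-1    -2 -1
add   -3
neg   3
neg   -3
neg   3

3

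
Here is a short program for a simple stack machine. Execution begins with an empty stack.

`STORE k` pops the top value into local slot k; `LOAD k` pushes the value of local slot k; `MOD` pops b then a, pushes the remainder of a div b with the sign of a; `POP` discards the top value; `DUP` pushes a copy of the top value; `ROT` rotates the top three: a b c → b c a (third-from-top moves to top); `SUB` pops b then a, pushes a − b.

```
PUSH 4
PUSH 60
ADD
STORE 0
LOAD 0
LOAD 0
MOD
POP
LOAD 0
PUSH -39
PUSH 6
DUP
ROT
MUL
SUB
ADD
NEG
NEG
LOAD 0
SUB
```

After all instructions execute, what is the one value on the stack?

PUSH 4   → 4
PUSH 60  → 4 60
ADD      → 64
STORE 0  → (empty)
LOAD 0   → 64
LOAD 0   → 64 64
MOD      → 0
POP      → (empty)
LOAD 0   → 64
PUSH -39 → 64 -39
PUSH 6   → 64 -39 6
DUP      → 64 -39 6 6
ROT      → 64 6 6 -39
MUL      → 64 6 -234
SUB      → 64 240
ADD      → 304
NEG      → -304
NEG      → 304
LOAD 0   → 304 64
SUB      → 240

240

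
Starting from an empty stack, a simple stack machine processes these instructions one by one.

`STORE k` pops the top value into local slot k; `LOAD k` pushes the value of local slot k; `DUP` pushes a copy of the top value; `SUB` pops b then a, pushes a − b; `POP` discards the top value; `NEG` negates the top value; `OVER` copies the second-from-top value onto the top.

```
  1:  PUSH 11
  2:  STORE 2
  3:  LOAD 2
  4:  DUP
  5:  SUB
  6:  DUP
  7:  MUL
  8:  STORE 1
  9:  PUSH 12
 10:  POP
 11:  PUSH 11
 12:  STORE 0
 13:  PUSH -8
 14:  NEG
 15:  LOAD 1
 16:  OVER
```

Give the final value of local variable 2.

11

PUSH 11 → 11
STORE 2 → (empty)
LOAD 2  → 11
DUP     → 11 11
SUB     → 0
DUP     → 0 0
MUL     → 0
STORE 1 → (empty)
PUSH 12 → 12
POP     → (empty)
PUSH 11 → 11
STORE 0 → (empty)
PUSH -8 → -8
NEG     → 8
LOAD 1  → 8 0
OVER    → 8 0 8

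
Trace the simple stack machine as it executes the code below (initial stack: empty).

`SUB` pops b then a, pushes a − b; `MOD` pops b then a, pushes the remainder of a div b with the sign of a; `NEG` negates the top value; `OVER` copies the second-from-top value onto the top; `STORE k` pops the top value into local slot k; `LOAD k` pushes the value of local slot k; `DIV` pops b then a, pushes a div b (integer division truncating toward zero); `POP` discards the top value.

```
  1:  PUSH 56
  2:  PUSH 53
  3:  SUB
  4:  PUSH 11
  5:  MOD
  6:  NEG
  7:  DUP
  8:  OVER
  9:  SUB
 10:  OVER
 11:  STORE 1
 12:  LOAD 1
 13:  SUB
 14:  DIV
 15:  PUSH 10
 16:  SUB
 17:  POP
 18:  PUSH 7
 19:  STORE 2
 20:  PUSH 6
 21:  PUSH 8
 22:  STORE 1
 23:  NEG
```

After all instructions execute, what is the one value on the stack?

PUSH 56 → [56]
PUSH 53 → [56, 53]
SUB     → [3]
PUSH 11 → [3, 11]
MOD     → [3]
NEG     → [-3]
DUP     → [-3, -3]
OVER    → [-3, -3, -3]
SUB     → [-3, 0]
OVER    → [-3, 0, -3]
STORE 1 → [-3, 0]
LOAD 1  → [-3, 0, -3]
SUB     → [-3, 3]
DIV     → [-1]
PUSH 10 → [-1, 10]
SUB     → [-11]
POP     → []
PUSH 7  → [7]
STORE 2 → []
PUSH 6  → [6]
PUSH 8  → [6, 8]
STORE 1 → [6]
NEG     → [-6]

-6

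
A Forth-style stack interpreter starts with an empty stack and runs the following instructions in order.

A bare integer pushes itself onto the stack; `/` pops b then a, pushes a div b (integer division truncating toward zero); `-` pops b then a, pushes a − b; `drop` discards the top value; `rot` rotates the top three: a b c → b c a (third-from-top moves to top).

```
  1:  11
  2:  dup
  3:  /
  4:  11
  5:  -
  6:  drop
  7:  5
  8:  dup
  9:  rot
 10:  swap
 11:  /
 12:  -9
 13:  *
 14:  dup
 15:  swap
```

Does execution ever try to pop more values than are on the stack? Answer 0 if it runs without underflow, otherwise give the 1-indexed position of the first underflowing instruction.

11   : 11
dup  : 11 11
/    : 1
11   : 1 11
-    : -10
drop : (empty)
5    : 5
dup  : 5 5
rot  — needs 3 operands, stack has 2 → underflow

9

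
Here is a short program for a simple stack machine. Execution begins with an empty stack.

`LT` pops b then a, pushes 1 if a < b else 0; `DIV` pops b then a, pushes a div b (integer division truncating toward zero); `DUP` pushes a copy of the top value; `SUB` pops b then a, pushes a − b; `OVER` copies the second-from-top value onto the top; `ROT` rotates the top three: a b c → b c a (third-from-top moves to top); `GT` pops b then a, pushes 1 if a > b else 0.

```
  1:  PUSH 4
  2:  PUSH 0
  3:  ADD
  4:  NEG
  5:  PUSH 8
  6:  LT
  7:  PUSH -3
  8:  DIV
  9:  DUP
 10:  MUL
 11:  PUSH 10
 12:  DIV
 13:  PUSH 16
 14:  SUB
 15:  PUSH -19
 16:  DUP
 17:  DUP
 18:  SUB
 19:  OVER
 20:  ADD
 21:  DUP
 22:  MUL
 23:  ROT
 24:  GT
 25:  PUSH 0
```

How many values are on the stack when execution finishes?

3

PUSH 4   → [4]
PUSH 0   → [4, 0]
ADD      → [4]
NEG      → [-4]
PUSH 8   → [-4, 8]
LT       → [1]
PUSH -3  → [1, -3]
DIV      → [0]
DUP      → [0, 0]
MUL      → [0]
PUSH 10  → [0, 10]
DIV      → [0]
PUSH 16  → [0, 16]
SUB      → [-16]
PUSH -19 → [-16, -19]
DUP      → [-16, -19, -19]
DUP      → [-16, -19, -19, -19]
SUB      → [-16, -19, 0]
OVER     → [-16, -19, 0, -19]
ADD      → [-16, -19, -19]
DUP      → [-16, -19, -19, -19]
MUL      → [-16, -19, 361]
ROT      → [-19, 361, -16]
GT       → [-19, 1]
PUSH 0   → [-19, 1, 0]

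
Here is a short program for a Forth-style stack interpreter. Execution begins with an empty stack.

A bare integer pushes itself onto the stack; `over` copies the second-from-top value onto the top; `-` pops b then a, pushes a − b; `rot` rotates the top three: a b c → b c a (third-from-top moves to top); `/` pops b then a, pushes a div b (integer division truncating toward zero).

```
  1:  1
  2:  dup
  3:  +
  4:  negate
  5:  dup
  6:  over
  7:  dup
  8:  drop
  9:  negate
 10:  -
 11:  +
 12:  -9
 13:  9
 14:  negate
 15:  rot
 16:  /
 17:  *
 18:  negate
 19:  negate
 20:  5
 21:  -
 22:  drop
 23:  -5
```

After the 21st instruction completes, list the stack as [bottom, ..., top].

[-14]

1      : [1]
dup    : [1, 1]
+      : [2]
negate : [-2]
dup    : [-2, -2]
over   : [-2, -2, -2]
dup    : [-2, -2, -2, -2]
drop   : [-2, -2, -2]
negate : [-2, -2, 2]
-      : [-2, -4]
+      : [-6]
-9     : [-6, -9]
9      : [-6, -9, 9]
negate : [-6, -9, -9]
rot    : [-9, -9, -6]
/      : [-9, 1]
*      : [-9]
negate : [9]
negate : [-9]
5      : [-9, 5]
-      : [-14]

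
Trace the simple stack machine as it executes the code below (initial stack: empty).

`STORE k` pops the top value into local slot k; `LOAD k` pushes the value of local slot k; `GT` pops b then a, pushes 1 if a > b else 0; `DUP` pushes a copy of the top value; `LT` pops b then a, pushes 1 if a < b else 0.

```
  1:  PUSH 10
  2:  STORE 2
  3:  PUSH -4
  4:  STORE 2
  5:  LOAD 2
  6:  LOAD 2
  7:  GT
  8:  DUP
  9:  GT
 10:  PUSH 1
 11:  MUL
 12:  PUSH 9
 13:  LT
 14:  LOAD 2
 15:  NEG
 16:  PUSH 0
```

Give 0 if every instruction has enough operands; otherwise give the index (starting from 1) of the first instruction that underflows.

0

PUSH 10 → [10]
STORE 2 → []
PUSH -4 → [-4]
STORE 2 → []
LOAD 2  → [-4]
LOAD 2  → [-4, -4]
GT      → [0]
DUP     → [0, 0]
GT      → [0]
PUSH 1  → [0, 1]
MUL     → [0]
PUSH 9  → [0, 9]
LT      → [1]
LOAD 2  → [1, -4]
NEG     → [1, 4]
PUSH 0  → [1, 4, 0]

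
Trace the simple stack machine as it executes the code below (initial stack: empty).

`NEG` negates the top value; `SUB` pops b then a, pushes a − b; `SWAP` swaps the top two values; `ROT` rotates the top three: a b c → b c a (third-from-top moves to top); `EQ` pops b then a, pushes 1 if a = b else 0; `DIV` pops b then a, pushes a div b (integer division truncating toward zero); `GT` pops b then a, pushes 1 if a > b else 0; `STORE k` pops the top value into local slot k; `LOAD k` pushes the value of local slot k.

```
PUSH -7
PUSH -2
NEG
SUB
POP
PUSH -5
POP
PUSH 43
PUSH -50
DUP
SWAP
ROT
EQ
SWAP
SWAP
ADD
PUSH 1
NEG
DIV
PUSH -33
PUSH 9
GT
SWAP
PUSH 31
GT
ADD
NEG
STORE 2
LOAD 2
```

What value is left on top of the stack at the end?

PUSH -7  -> -7
PUSH -2  -> -7 -2
NEG      -> -7 2
SUB      -> -9
POP      -> (empty)
PUSH -5  -> -5
POP      -> (empty)
PUSH 43  -> 43
PUSH -50 -> 43 -50
DUP      -> 43 -50 -50
SWAP     -> 43 -50 -50
ROT      -> -50 -50 43
EQ       -> -50 0
SWAP     -> 0 -50
SWAP     -> -50 0
ADD      -> -50
PUSH 1   -> -50 1
NEG      -> -50 -1
DIV      -> 50
PUSH -33 -> 50 -33
PUSH 9   -> 50 -33 9
GT       -> 50 0
SWAP     -> 0 50
PUSH 31  -> 0 50 31
GT       -> 0 1
ADD      -> 1
NEG      -> -1
STORE 2  -> (empty)
LOAD 2   -> -1

-1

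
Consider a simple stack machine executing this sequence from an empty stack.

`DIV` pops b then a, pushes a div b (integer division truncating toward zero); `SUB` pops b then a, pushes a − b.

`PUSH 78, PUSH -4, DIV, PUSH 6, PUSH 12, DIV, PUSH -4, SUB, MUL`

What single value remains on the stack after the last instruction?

-76

PUSH 78  78
PUSH -4  78 -4
DIV      -19
PUSH 6   -19 6
PUSH 12  -19 6 12
DIV      -19 0
PUSH -4  -19 0 -4
SUB      -19 4
MUL      -76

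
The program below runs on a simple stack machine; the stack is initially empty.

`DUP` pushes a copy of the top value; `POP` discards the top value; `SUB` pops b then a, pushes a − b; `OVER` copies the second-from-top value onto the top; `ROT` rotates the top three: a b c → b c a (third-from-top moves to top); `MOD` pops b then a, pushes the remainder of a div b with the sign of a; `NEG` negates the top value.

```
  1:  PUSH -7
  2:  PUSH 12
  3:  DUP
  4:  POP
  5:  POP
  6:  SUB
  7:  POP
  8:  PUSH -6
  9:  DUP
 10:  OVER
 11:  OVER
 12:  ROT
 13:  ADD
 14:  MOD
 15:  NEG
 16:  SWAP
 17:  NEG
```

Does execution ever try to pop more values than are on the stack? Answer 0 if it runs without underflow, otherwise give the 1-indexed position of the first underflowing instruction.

PUSH -7  [-7]
PUSH 12  [-7, 12]
DUP      [-7, 12, 12]
POP      [-7, 12]
POP      [-7]
SUB  — needs 2 operands, stack has 1 → underflow

6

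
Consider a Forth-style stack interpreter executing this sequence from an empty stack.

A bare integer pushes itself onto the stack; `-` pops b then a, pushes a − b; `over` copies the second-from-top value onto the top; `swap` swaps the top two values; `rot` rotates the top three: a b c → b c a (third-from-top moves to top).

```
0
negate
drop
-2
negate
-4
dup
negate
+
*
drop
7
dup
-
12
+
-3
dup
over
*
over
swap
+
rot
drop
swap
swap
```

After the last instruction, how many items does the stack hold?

2

0      → 0
negate → 0
drop   → (empty)
-2     → -2
negate → 2
-4     → 2 -4
dup    → 2 -4 -4
negate → 2 -4 4
+      → 2 0
*      → 0
drop   → (empty)
7      → 7
dup    → 7 7
-      → 0
12     → 0 12
+      → 12
-3     → 12 -3
dup    → 12 -3 -3
over   → 12 -3 -3 -3
*      → 12 -3 9
over   → 12 -3 9 -3
swap   → 12 -3 -3 9
+      → 12 -3 6
rot    → -3 6 12
drop   → -3 6
swap   → 6 -3
swap   → -3 6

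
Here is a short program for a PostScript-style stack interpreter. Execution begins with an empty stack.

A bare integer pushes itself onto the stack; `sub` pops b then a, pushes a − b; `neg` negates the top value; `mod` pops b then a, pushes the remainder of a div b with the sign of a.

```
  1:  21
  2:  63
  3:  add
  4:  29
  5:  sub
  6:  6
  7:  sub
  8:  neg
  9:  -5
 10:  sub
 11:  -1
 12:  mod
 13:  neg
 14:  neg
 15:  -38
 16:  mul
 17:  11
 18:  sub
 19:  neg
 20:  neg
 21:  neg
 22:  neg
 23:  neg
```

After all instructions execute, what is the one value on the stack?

21  → [21]
63  → [21, 63]
add → [84]
29  → [84, 29]
sub → [55]
6   → [55, 6]
sub → [49]
neg → [-49]
-5  → [-49, -5]
sub → [-44]
-1  → [-44, -1]
mod → [0]
neg → [0]
neg → [0]
-38 → [0, -38]
mul → [0]
11  → [0, 11]
sub → [-11]
neg → [11]
neg → [-11]
neg → [11]
neg → [-11]
neg → [11]

11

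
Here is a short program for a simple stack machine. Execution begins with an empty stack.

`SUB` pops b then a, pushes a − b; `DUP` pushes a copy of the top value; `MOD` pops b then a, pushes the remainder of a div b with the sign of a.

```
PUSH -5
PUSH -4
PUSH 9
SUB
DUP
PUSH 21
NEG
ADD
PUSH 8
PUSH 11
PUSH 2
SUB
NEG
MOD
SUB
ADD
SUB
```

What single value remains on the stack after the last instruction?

50

PUSH -5 → -5
PUSH -4 → -5 -4
PUSH 9  → -5 -4 9
SUB     → -5 -13
DUP     → -5 -13 -13
PUSH 21 → -5 -13 -13 21
NEG     → -5 -13 -13 -21
ADD     → -5 -13 -34
PUSH 8  → -5 -13 -34 8
PUSH 11 → -5 -13 -34 8 11
PUSH 2  → -5 -13 -34 8 11 2
SUB     → -5 -13 -34 8 9
NEG     → -5 -13 -34 8 -9
MOD     → -5 -13 -34 8
SUB     → -5 -13 -42
ADD     → -5 -55
SUB     → 50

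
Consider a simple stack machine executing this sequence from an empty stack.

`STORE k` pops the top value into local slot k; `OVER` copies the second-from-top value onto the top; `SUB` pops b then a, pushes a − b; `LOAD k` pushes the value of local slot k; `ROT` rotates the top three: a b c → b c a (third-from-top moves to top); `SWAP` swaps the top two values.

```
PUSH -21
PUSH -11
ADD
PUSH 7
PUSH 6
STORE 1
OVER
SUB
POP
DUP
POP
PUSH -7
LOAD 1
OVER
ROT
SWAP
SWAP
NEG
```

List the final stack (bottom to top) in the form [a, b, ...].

[-32, 6, -7, 7]

PUSH -21  -21
PUSH -11  -21 -11
ADD       -32
PUSH 7    -32 7
PUSH 6    -32 7 6
STORE 1   -32 7
OVER      -32 7 -32
SUB       -32 39
POP       -32
DUP       -32 -32
POP       -32
PUSH -7   -32 -7
LOAD 1    -32 -7 6
OVER      -32 -7 6 -7
ROT       -32 6 -7 -7
SWAP      -32 6 -7 -7
SWAP      -32 6 -7 -7
NEG       -32 6 -7 7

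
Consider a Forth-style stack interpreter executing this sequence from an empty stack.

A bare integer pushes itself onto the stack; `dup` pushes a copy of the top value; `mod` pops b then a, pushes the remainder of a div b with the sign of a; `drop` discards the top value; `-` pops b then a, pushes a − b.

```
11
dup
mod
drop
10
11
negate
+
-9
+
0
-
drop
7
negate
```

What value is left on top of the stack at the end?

11     → [11]
dup    → [11, 11]
mod    → [0]
drop   → []
10     → [10]
11     → [10, 11]
negate → [10, -11]
+      → [-1]
-9     → [-1, -9]
+      → [-10]
0      → [-10, 0]
-      → [-10]
drop   → []
7      → [7]
negate → [-7]

-7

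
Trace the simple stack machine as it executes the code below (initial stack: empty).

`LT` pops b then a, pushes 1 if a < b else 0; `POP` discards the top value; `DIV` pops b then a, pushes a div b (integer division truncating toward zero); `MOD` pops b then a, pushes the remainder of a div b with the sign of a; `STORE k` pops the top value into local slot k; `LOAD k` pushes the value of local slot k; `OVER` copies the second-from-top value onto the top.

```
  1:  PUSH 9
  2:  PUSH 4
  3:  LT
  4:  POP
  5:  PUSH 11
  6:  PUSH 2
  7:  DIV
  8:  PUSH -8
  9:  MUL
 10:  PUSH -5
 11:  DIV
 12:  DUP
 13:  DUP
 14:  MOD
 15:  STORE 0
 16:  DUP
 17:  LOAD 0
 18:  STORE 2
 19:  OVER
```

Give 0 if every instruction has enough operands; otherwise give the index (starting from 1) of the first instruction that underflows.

PUSH 9   9
PUSH 4   9 4
LT       0
POP      (empty)
PUSH 11  11
PUSH 2   11 2
DIV      5
PUSH -8  5 -8
MUL      -40
PUSH -5  -40 -5
DIV      8
DUP      8 8
DUP      8 8 8
MOD      8 0
STORE 0  8
DUP      8 8
LOAD 0   8 8 0
STORE 2  8 8
OVER     8 8 8

0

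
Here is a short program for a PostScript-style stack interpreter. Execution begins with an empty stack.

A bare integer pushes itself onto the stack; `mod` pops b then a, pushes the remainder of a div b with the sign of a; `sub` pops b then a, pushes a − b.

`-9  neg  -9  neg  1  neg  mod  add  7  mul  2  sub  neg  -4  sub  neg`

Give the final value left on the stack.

-9  → [-9]
neg → [9]
-9  → [9, -9]
neg → [9, 9]
1   → [9, 9, 1]
neg → [9, 9, -1]
mod → [9, 0]
add → [9]
7   → [9, 7]
mul → [63]
2   → [63, 2]
sub → [61]
neg → [-61]
-4  → [-61, -4]
sub → [-57]
neg → [57]

57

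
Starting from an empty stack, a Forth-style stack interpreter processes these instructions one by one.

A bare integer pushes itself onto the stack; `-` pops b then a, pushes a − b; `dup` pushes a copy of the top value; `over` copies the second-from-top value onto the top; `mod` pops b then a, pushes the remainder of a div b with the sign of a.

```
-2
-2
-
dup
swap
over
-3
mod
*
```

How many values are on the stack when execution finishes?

-2   : [-2]
-2   : [-2, -2]
-    : [0]
dup  : [0, 0]
swap : [0, 0]
over : [0, 0, 0]
-3   : [0, 0, 0, -3]
mod  : [0, 0, 0]
*    : [0, 0]

2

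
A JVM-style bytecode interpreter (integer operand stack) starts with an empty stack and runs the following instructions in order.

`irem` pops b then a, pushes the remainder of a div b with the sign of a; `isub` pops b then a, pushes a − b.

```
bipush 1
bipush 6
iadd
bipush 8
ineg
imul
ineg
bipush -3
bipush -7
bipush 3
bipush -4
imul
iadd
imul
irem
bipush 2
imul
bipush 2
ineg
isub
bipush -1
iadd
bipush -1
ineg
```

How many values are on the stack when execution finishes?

2

bipush 1  : [1]
bipush 6  : [1, 6]
iadd      : [7]
bipush 8  : [7, 8]
ineg      : [7, -8]
imul      : [-56]
ineg      : [56]
bipush -3 : [56, -3]
bipush -7 : [56, -3, -7]
bipush 3  : [56, -3, -7, 3]
bipush -4 : [56, -3, -7, 3, -4]
imul      : [56, -3, -7, -12]
iadd      : [56, -3, -19]
imul      : [56, 57]
irem      : [56]
bipush 2  : [56, 2]
imul      : [112]
bipush 2  : [112, 2]
ineg      : [112, -2]
isub      : [114]
bipush -1 : [114, -1]
iadd      : [113]
bipush -1 : [113, -1]
ineg      : [113, 1]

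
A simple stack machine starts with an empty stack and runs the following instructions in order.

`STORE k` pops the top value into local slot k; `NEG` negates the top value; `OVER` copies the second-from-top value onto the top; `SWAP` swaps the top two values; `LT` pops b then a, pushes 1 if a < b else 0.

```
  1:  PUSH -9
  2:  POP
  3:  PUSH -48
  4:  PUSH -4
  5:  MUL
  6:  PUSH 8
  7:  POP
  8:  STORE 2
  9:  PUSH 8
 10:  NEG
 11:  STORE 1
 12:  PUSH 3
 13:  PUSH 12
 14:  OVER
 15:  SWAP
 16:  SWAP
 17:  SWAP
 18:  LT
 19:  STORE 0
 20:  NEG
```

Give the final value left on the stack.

-3

PUSH -9   -9
POP       (empty)
PUSH -48  -48
PUSH -4   -48 -4
MUL       192
PUSH 8    192 8
POP       192
STORE 2   (empty)
PUSH 8    8
NEG       -8
STORE 1   (empty)
PUSH 3    3
PUSH 12   3 12
OVER      3 12 3
SWAP      3 3 12
SWAP      3 12 3
SWAP      3 3 12
LT        3 1
STORE 0   3
NEG       -3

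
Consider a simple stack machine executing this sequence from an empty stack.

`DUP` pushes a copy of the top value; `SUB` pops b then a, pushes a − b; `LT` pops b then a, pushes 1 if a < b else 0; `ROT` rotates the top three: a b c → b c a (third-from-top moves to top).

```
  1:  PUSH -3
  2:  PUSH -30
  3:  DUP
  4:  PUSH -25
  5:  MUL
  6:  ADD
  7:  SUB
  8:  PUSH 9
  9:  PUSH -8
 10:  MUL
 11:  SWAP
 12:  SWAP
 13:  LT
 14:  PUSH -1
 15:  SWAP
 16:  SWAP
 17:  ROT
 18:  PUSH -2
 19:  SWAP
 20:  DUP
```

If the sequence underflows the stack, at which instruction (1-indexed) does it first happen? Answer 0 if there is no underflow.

PUSH -3  -> [-3]
PUSH -30 -> [-3, -30]
DUP      -> [-3, -30, -30]
PUSH -25 -> [-3, -30, -30, -25]
MUL      -> [-3, -30, 750]
ADD      -> [-3, 720]
SUB      -> [-723]
PUSH 9   -> [-723, 9]
PUSH -8  -> [-723, 9, -8]
MUL      -> [-723, -72]
SWAP     -> [-72, -723]
SWAP     -> [-723, -72]
LT       -> [1]
PUSH -1  -> [1, -1]
SWAP     -> [-1, 1]
SWAP     -> [1, -1]
ROT  — needs 3 operands, stack has 2 → underflow

17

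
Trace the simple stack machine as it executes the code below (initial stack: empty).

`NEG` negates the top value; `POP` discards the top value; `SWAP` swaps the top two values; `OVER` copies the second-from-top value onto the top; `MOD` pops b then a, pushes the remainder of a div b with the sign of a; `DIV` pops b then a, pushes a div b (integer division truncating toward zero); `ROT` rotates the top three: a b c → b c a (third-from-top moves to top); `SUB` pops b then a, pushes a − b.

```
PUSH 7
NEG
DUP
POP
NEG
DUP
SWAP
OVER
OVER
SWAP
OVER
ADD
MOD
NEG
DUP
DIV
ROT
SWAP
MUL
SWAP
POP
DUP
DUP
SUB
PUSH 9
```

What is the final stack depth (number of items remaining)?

3

PUSH 7 → [7]
NEG    → [-7]
DUP    → [-7, -7]
POP    → [-7]
NEG    → [7]
DUP    → [7, 7]
SWAP   → [7, 7]
OVER   → [7, 7, 7]
OVER   → [7, 7, 7, 7]
SWAP   → [7, 7, 7, 7]
OVER   → [7, 7, 7, 7, 7]
ADD    → [7, 7, 7, 14]
MOD    → [7, 7, 7]
NEG    → [7, 7, -7]
DUP    → [7, 7, -7, -7]
DIV    → [7, 7, 1]
ROT    → [7, 1, 7]
SWAP   → [7, 7, 1]
MUL    → [7, 7]
SWAP   → [7, 7]
POP    → [7]
DUP    → [7, 7]
DUP    → [7, 7, 7]
SUB    → [7, 0]
PUSH 9 → [7, 0, 9]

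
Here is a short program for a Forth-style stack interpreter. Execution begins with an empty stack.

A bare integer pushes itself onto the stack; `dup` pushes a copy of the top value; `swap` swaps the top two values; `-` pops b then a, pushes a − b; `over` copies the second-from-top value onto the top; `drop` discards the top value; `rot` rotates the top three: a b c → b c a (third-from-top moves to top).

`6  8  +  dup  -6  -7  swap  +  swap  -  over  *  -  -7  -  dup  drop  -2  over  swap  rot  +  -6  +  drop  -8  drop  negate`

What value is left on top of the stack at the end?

-399

6      : 6
8      : 6 8
+      : 14
dup    : 14 14
-6     : 14 14 -6
-7     : 14 14 -6 -7
swap   : 14 14 -7 -6
+      : 14 14 -13
swap   : 14 -13 14
-      : 14 -27
over   : 14 -27 14
*      : 14 -378
-      : 392
-7     : 392 -7
-      : 399
dup    : 399 399
drop   : 399
-2     : 399 -2
over   : 399 -2 399
swap   : 399 399 -2
rot    : 399 -2 399
+      : 399 397
-6     : 399 397 -6
+      : 399 391
drop   : 399
-8     : 399 -8
drop   : 399
negate : -399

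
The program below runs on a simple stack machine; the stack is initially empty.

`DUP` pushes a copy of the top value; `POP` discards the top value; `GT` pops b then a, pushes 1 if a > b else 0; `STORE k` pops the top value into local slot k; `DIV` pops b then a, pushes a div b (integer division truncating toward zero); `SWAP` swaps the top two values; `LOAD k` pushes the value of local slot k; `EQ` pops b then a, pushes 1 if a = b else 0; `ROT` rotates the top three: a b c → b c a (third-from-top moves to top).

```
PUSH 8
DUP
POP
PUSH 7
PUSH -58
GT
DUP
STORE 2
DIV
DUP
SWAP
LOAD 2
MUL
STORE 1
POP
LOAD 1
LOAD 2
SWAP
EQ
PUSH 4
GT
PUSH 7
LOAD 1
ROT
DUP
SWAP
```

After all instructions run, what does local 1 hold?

8

PUSH 8   : [8]
DUP      : [8, 8]
POP      : [8]
PUSH 7   : [8, 7]
PUSH -58 : [8, 7, -58]
GT       : [8, 1]
DUP      : [8, 1, 1]
STORE 2  : [8, 1]
DIV      : [8]
DUP      : [8, 8]
SWAP     : [8, 8]
LOAD 2   : [8, 8, 1]
MUL      : [8, 8]
STORE 1  : [8]
POP      : []
LOAD 1   : [8]
LOAD 2   : [8, 1]
SWAP     : [1, 8]
EQ       : [0]
PUSH 4   : [0, 4]
GT       : [0]
PUSH 7   : [0, 7]
LOAD 1   : [0, 7, 8]
ROT      : [7, 8, 0]
DUP      : [7, 8, 0, 0]
SWAP     : [7, 8, 0, 0]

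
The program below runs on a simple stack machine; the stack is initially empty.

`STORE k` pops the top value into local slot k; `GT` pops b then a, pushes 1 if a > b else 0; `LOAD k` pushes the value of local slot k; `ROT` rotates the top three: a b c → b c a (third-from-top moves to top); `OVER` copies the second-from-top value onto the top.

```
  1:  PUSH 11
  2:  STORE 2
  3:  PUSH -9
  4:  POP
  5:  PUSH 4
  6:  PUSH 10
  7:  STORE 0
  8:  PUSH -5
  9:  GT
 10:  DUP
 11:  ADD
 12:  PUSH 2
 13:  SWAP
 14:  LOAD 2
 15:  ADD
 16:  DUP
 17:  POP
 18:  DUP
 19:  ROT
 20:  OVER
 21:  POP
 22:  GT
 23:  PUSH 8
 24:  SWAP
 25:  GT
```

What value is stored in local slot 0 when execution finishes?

10

PUSH 11 → 11
STORE 2 → (empty)
PUSH -9 → -9
POP     → (empty)
PUSH 4  → 4
PUSH 10 → 4 10
STORE 0 → 4
PUSH -5 → 4 -5
GT      → 1
DUP     → 1 1
ADD     → 2
PUSH 2  → 2 2
SWAP    → 2 2
LOAD 2  → 2 2 11
ADD     → 2 13
DUP     → 2 13 13
POP     → 2 13
DUP     → 2 13 13
ROT     → 13 13 2
OVER    → 13 13 2 13
POP     → 13 13 2
GT      → 13 1
PUSH 8  → 13 1 8
SWAP    → 13 8 1
GT      → 13 1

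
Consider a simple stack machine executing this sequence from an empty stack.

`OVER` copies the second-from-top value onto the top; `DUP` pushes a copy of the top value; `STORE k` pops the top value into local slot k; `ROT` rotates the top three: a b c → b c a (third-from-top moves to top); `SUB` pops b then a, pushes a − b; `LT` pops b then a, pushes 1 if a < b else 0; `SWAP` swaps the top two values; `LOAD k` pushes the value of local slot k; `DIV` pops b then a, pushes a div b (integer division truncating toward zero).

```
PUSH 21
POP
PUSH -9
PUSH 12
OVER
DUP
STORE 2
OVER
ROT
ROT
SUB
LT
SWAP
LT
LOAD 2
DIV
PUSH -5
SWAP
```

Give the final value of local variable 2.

-9

PUSH 21 -> 21
POP     -> (empty)
PUSH -9 -> -9
PUSH 12 -> -9 12
OVER    -> -9 12 -9
DUP     -> -9 12 -9 -9
STORE 2 -> -9 12 -9
OVER    -> -9 12 -9 12
ROT     -> -9 -9 12 12
ROT     -> -9 12 12 -9
SUB     -> -9 12 21
LT      -> -9 1
SWAP    -> 1 -9
LT      -> 0
LOAD 2  -> 0 -9
DIV     -> 0
PUSH -5 -> 0 -5
SWAP    -> -5 0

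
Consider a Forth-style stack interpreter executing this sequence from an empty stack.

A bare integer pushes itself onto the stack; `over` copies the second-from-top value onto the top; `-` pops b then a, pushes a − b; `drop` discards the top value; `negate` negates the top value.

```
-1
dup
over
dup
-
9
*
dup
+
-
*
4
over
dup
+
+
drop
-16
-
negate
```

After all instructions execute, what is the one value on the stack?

-17

-1     -> [-1]
dup    -> [-1, -1]
over   -> [-1, -1, -1]
dup    -> [-1, -1, -1, -1]
-      -> [-1, -1, 0]
9      -> [-1, -1, 0, 9]
*      -> [-1, -1, 0]
dup    -> [-1, -1, 0, 0]
+      -> [-1, -1, 0]
-      -> [-1, -1]
*      -> [1]
4      -> [1, 4]
over   -> [1, 4, 1]
dup    -> [1, 4, 1, 1]
+      -> [1, 4, 2]
+      -> [1, 6]
drop   -> [1]
-16    -> [1, -16]
-      -> [17]
negate -> [-17]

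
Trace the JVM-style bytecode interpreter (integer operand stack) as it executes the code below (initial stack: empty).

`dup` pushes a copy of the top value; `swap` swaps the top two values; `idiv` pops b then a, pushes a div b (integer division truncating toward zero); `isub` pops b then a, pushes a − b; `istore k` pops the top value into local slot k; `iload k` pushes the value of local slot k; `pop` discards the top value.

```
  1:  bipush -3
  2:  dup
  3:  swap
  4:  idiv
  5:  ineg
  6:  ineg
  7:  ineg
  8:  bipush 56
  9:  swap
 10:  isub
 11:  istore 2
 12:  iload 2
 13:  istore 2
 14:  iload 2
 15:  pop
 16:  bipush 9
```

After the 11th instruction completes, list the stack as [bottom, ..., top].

[]

bipush -3 : [-3]
dup       : [-3, -3]
swap      : [-3, -3]
idiv      : [1]
ineg      : [-1]
ineg      : [1]
ineg      : [-1]
bipush 56 : [-1, 56]
swap      : [56, -1]
isub      : [57]
istore 2  : []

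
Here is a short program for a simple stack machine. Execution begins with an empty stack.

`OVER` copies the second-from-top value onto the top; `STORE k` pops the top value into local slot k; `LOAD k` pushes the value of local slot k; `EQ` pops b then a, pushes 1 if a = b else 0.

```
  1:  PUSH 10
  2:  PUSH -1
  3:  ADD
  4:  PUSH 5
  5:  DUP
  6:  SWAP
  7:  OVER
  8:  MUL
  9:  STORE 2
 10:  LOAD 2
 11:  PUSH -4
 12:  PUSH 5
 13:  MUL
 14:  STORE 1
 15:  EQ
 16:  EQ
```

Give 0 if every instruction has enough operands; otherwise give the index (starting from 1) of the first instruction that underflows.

PUSH 10 : 10
PUSH -1 : 10 -1
ADD     : 9
PUSH 5  : 9 5
DUP     : 9 5 5
SWAP    : 9 5 5
OVER    : 9 5 5 5
MUL     : 9 5 25
STORE 2 : 9 5
LOAD 2  : 9 5 25
PUSH -4 : 9 5 25 -4
PUSH 5  : 9 5 25 -4 5
MUL     : 9 5 25 -20
STORE 1 : 9 5 25
EQ      : 9 0
EQ      : 0

0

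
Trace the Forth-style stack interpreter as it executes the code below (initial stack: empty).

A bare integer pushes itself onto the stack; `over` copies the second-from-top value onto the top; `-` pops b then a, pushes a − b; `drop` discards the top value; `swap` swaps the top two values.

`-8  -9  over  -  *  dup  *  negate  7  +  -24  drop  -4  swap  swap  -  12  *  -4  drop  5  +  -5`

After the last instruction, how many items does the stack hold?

-8     -> -8
-9     -> -8 -9
over   -> -8 -9 -8
-      -> -8 -1
*      -> 8
dup    -> 8 8
*      -> 64
negate -> -64
7      -> -64 7
+      -> -57
-24    -> -57 -24
drop   -> -57
-4     -> -57 -4
swap   -> -4 -57
swap   -> -57 -4
-      -> -53
12     -> -53 12
*      -> -636
-4     -> -636 -4
drop   -> -636
5      -> -636 5
+      -> -631
-5     -> -631 -5

2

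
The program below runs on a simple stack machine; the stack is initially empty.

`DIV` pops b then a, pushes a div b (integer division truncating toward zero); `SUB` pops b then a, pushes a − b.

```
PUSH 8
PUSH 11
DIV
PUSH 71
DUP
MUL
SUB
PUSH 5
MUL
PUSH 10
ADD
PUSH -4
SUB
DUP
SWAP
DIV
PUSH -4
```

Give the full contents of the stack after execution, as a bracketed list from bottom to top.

PUSH 8   [8]
PUSH 11  [8, 11]
DIV      [0]
PUSH 71  [0, 71]
DUP      [0, 71, 71]
MUL      [0, 5041]
SUB      [-5041]
PUSH 5   [-5041, 5]
MUL      [-25205]
PUSH 10  [-25205, 10]
ADD      [-25195]
PUSH -4  [-25195, -4]
SUB      [-25191]
DUP      [-25191, -25191]
SWAP     [-25191, -25191]
DIV      [1]
PUSH -4  [1, -4]

[1, -4]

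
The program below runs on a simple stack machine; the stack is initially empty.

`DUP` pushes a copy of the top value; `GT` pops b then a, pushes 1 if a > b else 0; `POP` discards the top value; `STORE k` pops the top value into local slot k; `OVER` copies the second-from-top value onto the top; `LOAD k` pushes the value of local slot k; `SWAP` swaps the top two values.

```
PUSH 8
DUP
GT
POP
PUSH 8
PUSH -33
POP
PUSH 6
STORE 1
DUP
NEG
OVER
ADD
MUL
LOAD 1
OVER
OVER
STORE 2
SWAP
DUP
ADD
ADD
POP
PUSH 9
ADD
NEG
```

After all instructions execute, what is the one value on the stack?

PUSH 8   -> [8]
DUP      -> [8, 8]
GT       -> [0]
POP      -> []
PUSH 8   -> [8]
PUSH -33 -> [8, -33]
POP      -> [8]
PUSH 6   -> [8, 6]
STORE 1  -> [8]
DUP      -> [8, 8]
NEG      -> [8, -8]
OVER     -> [8, -8, 8]
ADD      -> [8, 0]
MUL      -> [0]
LOAD 1   -> [0, 6]
OVER     -> [0, 6, 0]
OVER     -> [0, 6, 0, 6]
STORE 2  -> [0, 6, 0]
SWAP     -> [0, 0, 6]
DUP      -> [0, 0, 6, 6]
ADD      -> [0, 0, 12]
ADD      -> [0, 12]
POP      -> [0]
PUSH 9   -> [0, 9]
ADD      -> [9]
NEG      -> [-9]

-9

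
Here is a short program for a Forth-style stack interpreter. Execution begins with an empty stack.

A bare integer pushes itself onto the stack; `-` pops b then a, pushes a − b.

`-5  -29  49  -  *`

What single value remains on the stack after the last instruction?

-5  -> -5
-29 -> -5 -29
49  -> -5 -29 49
-   -> -5 -78
*   -> 390

390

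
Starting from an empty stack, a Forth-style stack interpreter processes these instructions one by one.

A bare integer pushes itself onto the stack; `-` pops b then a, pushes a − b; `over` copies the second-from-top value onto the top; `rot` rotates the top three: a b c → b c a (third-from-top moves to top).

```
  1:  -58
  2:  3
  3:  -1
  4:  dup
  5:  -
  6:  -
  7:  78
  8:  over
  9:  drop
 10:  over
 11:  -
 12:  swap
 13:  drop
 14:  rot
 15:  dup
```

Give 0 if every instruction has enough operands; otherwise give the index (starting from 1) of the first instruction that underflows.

14

-58  : [-58]
3    : [-58, 3]
-1   : [-58, 3, -1]
dup  : [-58, 3, -1, -1]
-    : [-58, 3, 0]
-    : [-58, 3]
78   : [-58, 3, 78]
over : [-58, 3, 78, 3]
drop : [-58, 3, 78]
over : [-58, 3, 78, 3]
-    : [-58, 3, 75]
swap : [-58, 75, 3]
drop : [-58, 75]
rot  — needs 3 operands, stack has 2 → underflow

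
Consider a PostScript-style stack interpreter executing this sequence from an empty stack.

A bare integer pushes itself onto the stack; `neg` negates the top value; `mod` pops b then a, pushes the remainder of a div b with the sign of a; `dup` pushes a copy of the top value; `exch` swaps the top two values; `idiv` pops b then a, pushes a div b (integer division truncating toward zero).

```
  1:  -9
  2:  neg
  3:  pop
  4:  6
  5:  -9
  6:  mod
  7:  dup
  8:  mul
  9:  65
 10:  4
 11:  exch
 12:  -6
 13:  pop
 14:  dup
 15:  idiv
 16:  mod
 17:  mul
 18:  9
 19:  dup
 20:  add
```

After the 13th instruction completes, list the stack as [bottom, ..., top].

-9    -9
neg   9
pop   (empty)
6     6
-9    6 -9
mod   6
dup   6 6
mul   36
65    36 65
4     36 65 4
exch  36 4 65
-6    36 4 65 -6
pop   36 4 65

[36, 4, 65]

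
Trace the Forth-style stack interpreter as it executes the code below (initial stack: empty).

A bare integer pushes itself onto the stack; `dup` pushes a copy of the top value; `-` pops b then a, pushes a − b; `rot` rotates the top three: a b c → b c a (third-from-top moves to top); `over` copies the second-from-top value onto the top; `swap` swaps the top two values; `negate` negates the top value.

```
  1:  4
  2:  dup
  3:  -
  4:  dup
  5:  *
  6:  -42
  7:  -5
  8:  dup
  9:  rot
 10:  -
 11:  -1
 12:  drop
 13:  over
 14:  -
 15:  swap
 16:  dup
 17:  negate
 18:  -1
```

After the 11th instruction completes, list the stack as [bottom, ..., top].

[0, -5, 37, -1]

4   → [4]
dup → [4, 4]
-   → [0]
dup → [0, 0]
*   → [0]
-42 → [0, -42]
-5  → [0, -42, -5]
dup → [0, -42, -5, -5]
rot → [0, -5, -5, -42]
-   → [0, -5, 37]
-1  → [0, -5, 37, -1]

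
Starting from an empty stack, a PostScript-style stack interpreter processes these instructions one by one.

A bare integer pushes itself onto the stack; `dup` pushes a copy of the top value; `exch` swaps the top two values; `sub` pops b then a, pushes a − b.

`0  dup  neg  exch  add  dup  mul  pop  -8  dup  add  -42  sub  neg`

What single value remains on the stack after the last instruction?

-26

0    -> 0
dup  -> 0 0
neg  -> 0 0
exch -> 0 0
add  -> 0
dup  -> 0 0
mul  -> 0
pop  -> (empty)
-8   -> -8
dup  -> -8 -8
add  -> -16
-42  -> -16 -42
sub  -> 26
neg  -> -26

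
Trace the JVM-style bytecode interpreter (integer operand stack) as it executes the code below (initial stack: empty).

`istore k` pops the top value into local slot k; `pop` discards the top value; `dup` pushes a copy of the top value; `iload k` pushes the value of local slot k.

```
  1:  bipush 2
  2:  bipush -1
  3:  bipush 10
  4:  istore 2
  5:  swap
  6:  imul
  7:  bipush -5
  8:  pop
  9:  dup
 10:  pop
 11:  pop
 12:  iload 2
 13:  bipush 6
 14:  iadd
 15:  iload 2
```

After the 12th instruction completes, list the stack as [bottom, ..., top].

bipush 2  : 2
bipush -1 : 2 -1
bipush 10 : 2 -1 10
istore 2  : 2 -1
swap      : -1 2
imul      : -2
bipush -5 : -2 -5
pop       : -2
dup       : -2 -2
pop       : -2
pop       : (empty)
iload 2   : 10

[10]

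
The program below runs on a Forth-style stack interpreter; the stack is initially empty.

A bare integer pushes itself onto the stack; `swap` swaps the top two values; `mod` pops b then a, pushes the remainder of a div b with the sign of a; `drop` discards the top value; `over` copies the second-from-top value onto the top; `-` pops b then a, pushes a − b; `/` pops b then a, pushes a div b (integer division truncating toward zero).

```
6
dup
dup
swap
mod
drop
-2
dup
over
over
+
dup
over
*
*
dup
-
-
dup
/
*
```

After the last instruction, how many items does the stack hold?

2

6     [6]
dup   [6, 6]
dup   [6, 6, 6]
swap  [6, 6, 6]
mod   [6, 0]
drop  [6]
-2    [6, -2]
dup   [6, -2, -2]
over  [6, -2, -2, -2]
over  [6, -2, -2, -2, -2]
+     [6, -2, -2, -4]
dup   [6, -2, -2, -4, -4]
over  [6, -2, -2, -4, -4, -4]
*     [6, -2, -2, -4, 16]
*     [6, -2, -2, -64]
dup   [6, -2, -2, -64, -64]
-     [6, -2, -2, 0]
-     [6, -2, -2]
dup   [6, -2, -2, -2]
/     [6, -2, 1]
*     [6, -2]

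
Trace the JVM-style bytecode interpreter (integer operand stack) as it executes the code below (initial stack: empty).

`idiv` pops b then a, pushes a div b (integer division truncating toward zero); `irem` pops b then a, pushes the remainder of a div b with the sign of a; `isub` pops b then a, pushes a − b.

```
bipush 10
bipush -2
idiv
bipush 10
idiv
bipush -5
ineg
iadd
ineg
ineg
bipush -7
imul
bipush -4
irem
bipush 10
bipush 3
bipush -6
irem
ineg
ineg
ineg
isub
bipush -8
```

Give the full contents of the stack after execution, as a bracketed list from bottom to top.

[-3, 13, -8]

bipush 10 -> [10]
bipush -2 -> [10, -2]
idiv      -> [-5]
bipush 10 -> [-5, 10]
idiv      -> [0]
bipush -5 -> [0, -5]
ineg      -> [0, 5]
iadd      -> [5]
ineg      -> [-5]
ineg      -> [5]
bipush -7 -> [5, -7]
imul      -> [-35]
bipush -4 -> [-35, -4]
irem      -> [-3]
bipush 10 -> [-3, 10]
bipush 3  -> [-3, 10, 3]
bipush -6 -> [-3, 10, 3, -6]
irem      -> [-3, 10, 3]
ineg      -> [-3, 10, -3]
ineg      -> [-3, 10, 3]
ineg      -> [-3, 10, -3]
isub      -> [-3, 13]
bipush -8 -> [-3, 13, -8]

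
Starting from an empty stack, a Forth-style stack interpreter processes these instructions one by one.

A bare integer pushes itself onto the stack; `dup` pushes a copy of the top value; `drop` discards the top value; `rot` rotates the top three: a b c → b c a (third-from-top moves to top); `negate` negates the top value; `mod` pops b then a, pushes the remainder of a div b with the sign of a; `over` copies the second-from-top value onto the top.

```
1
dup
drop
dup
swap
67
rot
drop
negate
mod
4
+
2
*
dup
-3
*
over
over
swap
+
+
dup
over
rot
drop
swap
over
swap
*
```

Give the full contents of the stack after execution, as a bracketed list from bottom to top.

1      : 1
dup    : 1 1
drop   : 1
dup    : 1 1
swap   : 1 1
67     : 1 1 67
rot    : 1 67 1
drop   : 1 67
negate : 1 -67
mod    : 1
4      : 1 4
+      : 5
2      : 5 2
*      : 10
dup    : 10 10
-3     : 10 10 -3
*      : 10 -30
over   : 10 -30 10
over   : 10 -30 10 -30
swap   : 10 -30 -30 10
+      : 10 -30 -20
+      : 10 -50
dup    : 10 -50 -50
over   : 10 -50 -50 -50
rot    : 10 -50 -50 -50
drop   : 10 -50 -50
swap   : 10 -50 -50
over   : 10 -50 -50 -50
swap   : 10 -50 -50 -50
*      : 10 -50 2500

[10, -50, 2500]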